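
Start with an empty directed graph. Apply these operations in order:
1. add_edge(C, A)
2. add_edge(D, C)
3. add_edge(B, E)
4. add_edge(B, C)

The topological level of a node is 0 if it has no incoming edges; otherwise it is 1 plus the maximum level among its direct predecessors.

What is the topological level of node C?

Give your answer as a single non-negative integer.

Op 1: add_edge(C, A). Edges now: 1
Op 2: add_edge(D, C). Edges now: 2
Op 3: add_edge(B, E). Edges now: 3
Op 4: add_edge(B, C). Edges now: 4
Compute levels (Kahn BFS):
  sources (in-degree 0): B, D
  process B: level=0
    B->C: in-degree(C)=1, level(C)>=1
    B->E: in-degree(E)=0, level(E)=1, enqueue
  process D: level=0
    D->C: in-degree(C)=0, level(C)=1, enqueue
  process E: level=1
  process C: level=1
    C->A: in-degree(A)=0, level(A)=2, enqueue
  process A: level=2
All levels: A:2, B:0, C:1, D:0, E:1
level(C) = 1

Answer: 1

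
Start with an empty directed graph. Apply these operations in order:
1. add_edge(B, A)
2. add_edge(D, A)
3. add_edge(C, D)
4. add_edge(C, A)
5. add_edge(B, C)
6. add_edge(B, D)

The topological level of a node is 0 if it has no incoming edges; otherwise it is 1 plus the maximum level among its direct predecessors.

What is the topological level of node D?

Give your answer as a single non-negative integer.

Op 1: add_edge(B, A). Edges now: 1
Op 2: add_edge(D, A). Edges now: 2
Op 3: add_edge(C, D). Edges now: 3
Op 4: add_edge(C, A). Edges now: 4
Op 5: add_edge(B, C). Edges now: 5
Op 6: add_edge(B, D). Edges now: 6
Compute levels (Kahn BFS):
  sources (in-degree 0): B
  process B: level=0
    B->A: in-degree(A)=2, level(A)>=1
    B->C: in-degree(C)=0, level(C)=1, enqueue
    B->D: in-degree(D)=1, level(D)>=1
  process C: level=1
    C->A: in-degree(A)=1, level(A)>=2
    C->D: in-degree(D)=0, level(D)=2, enqueue
  process D: level=2
    D->A: in-degree(A)=0, level(A)=3, enqueue
  process A: level=3
All levels: A:3, B:0, C:1, D:2
level(D) = 2

Answer: 2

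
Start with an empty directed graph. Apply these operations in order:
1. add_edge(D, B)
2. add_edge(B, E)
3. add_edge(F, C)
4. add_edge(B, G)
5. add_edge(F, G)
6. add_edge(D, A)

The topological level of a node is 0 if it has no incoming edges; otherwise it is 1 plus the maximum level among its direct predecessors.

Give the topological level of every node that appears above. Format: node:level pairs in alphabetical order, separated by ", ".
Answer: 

Answer: A:1, B:1, C:1, D:0, E:2, F:0, G:2

Derivation:
Op 1: add_edge(D, B). Edges now: 1
Op 2: add_edge(B, E). Edges now: 2
Op 3: add_edge(F, C). Edges now: 3
Op 4: add_edge(B, G). Edges now: 4
Op 5: add_edge(F, G). Edges now: 5
Op 6: add_edge(D, A). Edges now: 6
Compute levels (Kahn BFS):
  sources (in-degree 0): D, F
  process D: level=0
    D->A: in-degree(A)=0, level(A)=1, enqueue
    D->B: in-degree(B)=0, level(B)=1, enqueue
  process F: level=0
    F->C: in-degree(C)=0, level(C)=1, enqueue
    F->G: in-degree(G)=1, level(G)>=1
  process A: level=1
  process B: level=1
    B->E: in-degree(E)=0, level(E)=2, enqueue
    B->G: in-degree(G)=0, level(G)=2, enqueue
  process C: level=1
  process E: level=2
  process G: level=2
All levels: A:1, B:1, C:1, D:0, E:2, F:0, G:2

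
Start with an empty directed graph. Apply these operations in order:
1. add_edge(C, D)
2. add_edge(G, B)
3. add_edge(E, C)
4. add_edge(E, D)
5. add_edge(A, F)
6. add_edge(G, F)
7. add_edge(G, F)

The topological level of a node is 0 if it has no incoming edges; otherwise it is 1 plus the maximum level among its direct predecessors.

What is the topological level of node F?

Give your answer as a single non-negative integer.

Op 1: add_edge(C, D). Edges now: 1
Op 2: add_edge(G, B). Edges now: 2
Op 3: add_edge(E, C). Edges now: 3
Op 4: add_edge(E, D). Edges now: 4
Op 5: add_edge(A, F). Edges now: 5
Op 6: add_edge(G, F). Edges now: 6
Op 7: add_edge(G, F) (duplicate, no change). Edges now: 6
Compute levels (Kahn BFS):
  sources (in-degree 0): A, E, G
  process A: level=0
    A->F: in-degree(F)=1, level(F)>=1
  process E: level=0
    E->C: in-degree(C)=0, level(C)=1, enqueue
    E->D: in-degree(D)=1, level(D)>=1
  process G: level=0
    G->B: in-degree(B)=0, level(B)=1, enqueue
    G->F: in-degree(F)=0, level(F)=1, enqueue
  process C: level=1
    C->D: in-degree(D)=0, level(D)=2, enqueue
  process B: level=1
  process F: level=1
  process D: level=2
All levels: A:0, B:1, C:1, D:2, E:0, F:1, G:0
level(F) = 1

Answer: 1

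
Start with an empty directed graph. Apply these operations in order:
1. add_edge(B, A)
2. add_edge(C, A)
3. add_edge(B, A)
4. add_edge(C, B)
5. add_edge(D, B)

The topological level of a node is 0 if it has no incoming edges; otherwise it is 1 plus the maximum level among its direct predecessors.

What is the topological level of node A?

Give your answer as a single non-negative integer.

Answer: 2

Derivation:
Op 1: add_edge(B, A). Edges now: 1
Op 2: add_edge(C, A). Edges now: 2
Op 3: add_edge(B, A) (duplicate, no change). Edges now: 2
Op 4: add_edge(C, B). Edges now: 3
Op 5: add_edge(D, B). Edges now: 4
Compute levels (Kahn BFS):
  sources (in-degree 0): C, D
  process C: level=0
    C->A: in-degree(A)=1, level(A)>=1
    C->B: in-degree(B)=1, level(B)>=1
  process D: level=0
    D->B: in-degree(B)=0, level(B)=1, enqueue
  process B: level=1
    B->A: in-degree(A)=0, level(A)=2, enqueue
  process A: level=2
All levels: A:2, B:1, C:0, D:0
level(A) = 2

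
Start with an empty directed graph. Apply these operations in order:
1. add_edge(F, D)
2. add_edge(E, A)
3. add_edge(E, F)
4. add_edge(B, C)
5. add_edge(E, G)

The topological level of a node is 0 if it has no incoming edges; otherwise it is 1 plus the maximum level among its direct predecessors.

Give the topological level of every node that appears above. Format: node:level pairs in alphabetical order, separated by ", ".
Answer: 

Answer: A:1, B:0, C:1, D:2, E:0, F:1, G:1

Derivation:
Op 1: add_edge(F, D). Edges now: 1
Op 2: add_edge(E, A). Edges now: 2
Op 3: add_edge(E, F). Edges now: 3
Op 4: add_edge(B, C). Edges now: 4
Op 5: add_edge(E, G). Edges now: 5
Compute levels (Kahn BFS):
  sources (in-degree 0): B, E
  process B: level=0
    B->C: in-degree(C)=0, level(C)=1, enqueue
  process E: level=0
    E->A: in-degree(A)=0, level(A)=1, enqueue
    E->F: in-degree(F)=0, level(F)=1, enqueue
    E->G: in-degree(G)=0, level(G)=1, enqueue
  process C: level=1
  process A: level=1
  process F: level=1
    F->D: in-degree(D)=0, level(D)=2, enqueue
  process G: level=1
  process D: level=2
All levels: A:1, B:0, C:1, D:2, E:0, F:1, G:1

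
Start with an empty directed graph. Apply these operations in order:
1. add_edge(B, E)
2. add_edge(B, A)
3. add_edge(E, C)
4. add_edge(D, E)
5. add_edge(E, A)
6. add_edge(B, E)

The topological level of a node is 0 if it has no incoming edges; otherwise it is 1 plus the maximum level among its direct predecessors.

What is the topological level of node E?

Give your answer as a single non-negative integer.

Op 1: add_edge(B, E). Edges now: 1
Op 2: add_edge(B, A). Edges now: 2
Op 3: add_edge(E, C). Edges now: 3
Op 4: add_edge(D, E). Edges now: 4
Op 5: add_edge(E, A). Edges now: 5
Op 6: add_edge(B, E) (duplicate, no change). Edges now: 5
Compute levels (Kahn BFS):
  sources (in-degree 0): B, D
  process B: level=0
    B->A: in-degree(A)=1, level(A)>=1
    B->E: in-degree(E)=1, level(E)>=1
  process D: level=0
    D->E: in-degree(E)=0, level(E)=1, enqueue
  process E: level=1
    E->A: in-degree(A)=0, level(A)=2, enqueue
    E->C: in-degree(C)=0, level(C)=2, enqueue
  process A: level=2
  process C: level=2
All levels: A:2, B:0, C:2, D:0, E:1
level(E) = 1

Answer: 1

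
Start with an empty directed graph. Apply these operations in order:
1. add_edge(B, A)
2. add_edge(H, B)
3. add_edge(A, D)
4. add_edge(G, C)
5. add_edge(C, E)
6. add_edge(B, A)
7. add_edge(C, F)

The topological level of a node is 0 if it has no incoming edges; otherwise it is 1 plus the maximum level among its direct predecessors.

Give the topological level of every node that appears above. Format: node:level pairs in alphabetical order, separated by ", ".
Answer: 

Answer: A:2, B:1, C:1, D:3, E:2, F:2, G:0, H:0

Derivation:
Op 1: add_edge(B, A). Edges now: 1
Op 2: add_edge(H, B). Edges now: 2
Op 3: add_edge(A, D). Edges now: 3
Op 4: add_edge(G, C). Edges now: 4
Op 5: add_edge(C, E). Edges now: 5
Op 6: add_edge(B, A) (duplicate, no change). Edges now: 5
Op 7: add_edge(C, F). Edges now: 6
Compute levels (Kahn BFS):
  sources (in-degree 0): G, H
  process G: level=0
    G->C: in-degree(C)=0, level(C)=1, enqueue
  process H: level=0
    H->B: in-degree(B)=0, level(B)=1, enqueue
  process C: level=1
    C->E: in-degree(E)=0, level(E)=2, enqueue
    C->F: in-degree(F)=0, level(F)=2, enqueue
  process B: level=1
    B->A: in-degree(A)=0, level(A)=2, enqueue
  process E: level=2
  process F: level=2
  process A: level=2
    A->D: in-degree(D)=0, level(D)=3, enqueue
  process D: level=3
All levels: A:2, B:1, C:1, D:3, E:2, F:2, G:0, H:0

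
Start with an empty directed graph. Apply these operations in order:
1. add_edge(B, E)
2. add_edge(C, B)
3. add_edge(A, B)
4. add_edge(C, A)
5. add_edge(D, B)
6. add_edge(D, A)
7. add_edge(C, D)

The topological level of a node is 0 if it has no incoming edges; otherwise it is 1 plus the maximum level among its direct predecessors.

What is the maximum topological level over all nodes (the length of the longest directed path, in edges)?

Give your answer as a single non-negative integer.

Op 1: add_edge(B, E). Edges now: 1
Op 2: add_edge(C, B). Edges now: 2
Op 3: add_edge(A, B). Edges now: 3
Op 4: add_edge(C, A). Edges now: 4
Op 5: add_edge(D, B). Edges now: 5
Op 6: add_edge(D, A). Edges now: 6
Op 7: add_edge(C, D). Edges now: 7
Compute levels (Kahn BFS):
  sources (in-degree 0): C
  process C: level=0
    C->A: in-degree(A)=1, level(A)>=1
    C->B: in-degree(B)=2, level(B)>=1
    C->D: in-degree(D)=0, level(D)=1, enqueue
  process D: level=1
    D->A: in-degree(A)=0, level(A)=2, enqueue
    D->B: in-degree(B)=1, level(B)>=2
  process A: level=2
    A->B: in-degree(B)=0, level(B)=3, enqueue
  process B: level=3
    B->E: in-degree(E)=0, level(E)=4, enqueue
  process E: level=4
All levels: A:2, B:3, C:0, D:1, E:4
max level = 4

Answer: 4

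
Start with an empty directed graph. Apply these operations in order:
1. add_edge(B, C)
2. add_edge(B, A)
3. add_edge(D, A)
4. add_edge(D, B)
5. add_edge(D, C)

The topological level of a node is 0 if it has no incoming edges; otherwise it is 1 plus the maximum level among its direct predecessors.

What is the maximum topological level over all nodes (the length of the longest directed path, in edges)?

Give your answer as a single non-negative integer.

Answer: 2

Derivation:
Op 1: add_edge(B, C). Edges now: 1
Op 2: add_edge(B, A). Edges now: 2
Op 3: add_edge(D, A). Edges now: 3
Op 4: add_edge(D, B). Edges now: 4
Op 5: add_edge(D, C). Edges now: 5
Compute levels (Kahn BFS):
  sources (in-degree 0): D
  process D: level=0
    D->A: in-degree(A)=1, level(A)>=1
    D->B: in-degree(B)=0, level(B)=1, enqueue
    D->C: in-degree(C)=1, level(C)>=1
  process B: level=1
    B->A: in-degree(A)=0, level(A)=2, enqueue
    B->C: in-degree(C)=0, level(C)=2, enqueue
  process A: level=2
  process C: level=2
All levels: A:2, B:1, C:2, D:0
max level = 2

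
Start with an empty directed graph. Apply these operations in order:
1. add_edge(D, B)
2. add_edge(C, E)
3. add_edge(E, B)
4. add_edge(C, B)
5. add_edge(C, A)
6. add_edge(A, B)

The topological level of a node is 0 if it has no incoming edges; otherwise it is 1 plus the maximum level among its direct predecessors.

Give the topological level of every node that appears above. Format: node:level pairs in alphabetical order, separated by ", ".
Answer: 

Answer: A:1, B:2, C:0, D:0, E:1

Derivation:
Op 1: add_edge(D, B). Edges now: 1
Op 2: add_edge(C, E). Edges now: 2
Op 3: add_edge(E, B). Edges now: 3
Op 4: add_edge(C, B). Edges now: 4
Op 5: add_edge(C, A). Edges now: 5
Op 6: add_edge(A, B). Edges now: 6
Compute levels (Kahn BFS):
  sources (in-degree 0): C, D
  process C: level=0
    C->A: in-degree(A)=0, level(A)=1, enqueue
    C->B: in-degree(B)=3, level(B)>=1
    C->E: in-degree(E)=0, level(E)=1, enqueue
  process D: level=0
    D->B: in-degree(B)=2, level(B)>=1
  process A: level=1
    A->B: in-degree(B)=1, level(B)>=2
  process E: level=1
    E->B: in-degree(B)=0, level(B)=2, enqueue
  process B: level=2
All levels: A:1, B:2, C:0, D:0, E:1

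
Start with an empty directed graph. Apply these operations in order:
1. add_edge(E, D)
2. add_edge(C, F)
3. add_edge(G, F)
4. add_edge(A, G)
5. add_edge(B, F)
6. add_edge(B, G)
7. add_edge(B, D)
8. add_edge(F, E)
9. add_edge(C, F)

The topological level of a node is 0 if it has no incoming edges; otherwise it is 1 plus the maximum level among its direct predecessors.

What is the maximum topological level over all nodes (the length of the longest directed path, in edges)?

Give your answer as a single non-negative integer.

Op 1: add_edge(E, D). Edges now: 1
Op 2: add_edge(C, F). Edges now: 2
Op 3: add_edge(G, F). Edges now: 3
Op 4: add_edge(A, G). Edges now: 4
Op 5: add_edge(B, F). Edges now: 5
Op 6: add_edge(B, G). Edges now: 6
Op 7: add_edge(B, D). Edges now: 7
Op 8: add_edge(F, E). Edges now: 8
Op 9: add_edge(C, F) (duplicate, no change). Edges now: 8
Compute levels (Kahn BFS):
  sources (in-degree 0): A, B, C
  process A: level=0
    A->G: in-degree(G)=1, level(G)>=1
  process B: level=0
    B->D: in-degree(D)=1, level(D)>=1
    B->F: in-degree(F)=2, level(F)>=1
    B->G: in-degree(G)=0, level(G)=1, enqueue
  process C: level=0
    C->F: in-degree(F)=1, level(F)>=1
  process G: level=1
    G->F: in-degree(F)=0, level(F)=2, enqueue
  process F: level=2
    F->E: in-degree(E)=0, level(E)=3, enqueue
  process E: level=3
    E->D: in-degree(D)=0, level(D)=4, enqueue
  process D: level=4
All levels: A:0, B:0, C:0, D:4, E:3, F:2, G:1
max level = 4

Answer: 4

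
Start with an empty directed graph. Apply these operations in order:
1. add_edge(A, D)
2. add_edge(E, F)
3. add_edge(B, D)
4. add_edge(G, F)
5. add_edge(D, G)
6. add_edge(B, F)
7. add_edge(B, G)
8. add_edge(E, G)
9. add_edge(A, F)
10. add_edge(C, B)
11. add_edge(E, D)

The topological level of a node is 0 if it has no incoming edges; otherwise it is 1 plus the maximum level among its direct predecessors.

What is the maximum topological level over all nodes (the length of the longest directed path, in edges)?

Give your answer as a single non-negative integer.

Op 1: add_edge(A, D). Edges now: 1
Op 2: add_edge(E, F). Edges now: 2
Op 3: add_edge(B, D). Edges now: 3
Op 4: add_edge(G, F). Edges now: 4
Op 5: add_edge(D, G). Edges now: 5
Op 6: add_edge(B, F). Edges now: 6
Op 7: add_edge(B, G). Edges now: 7
Op 8: add_edge(E, G). Edges now: 8
Op 9: add_edge(A, F). Edges now: 9
Op 10: add_edge(C, B). Edges now: 10
Op 11: add_edge(E, D). Edges now: 11
Compute levels (Kahn BFS):
  sources (in-degree 0): A, C, E
  process A: level=0
    A->D: in-degree(D)=2, level(D)>=1
    A->F: in-degree(F)=3, level(F)>=1
  process C: level=0
    C->B: in-degree(B)=0, level(B)=1, enqueue
  process E: level=0
    E->D: in-degree(D)=1, level(D)>=1
    E->F: in-degree(F)=2, level(F)>=1
    E->G: in-degree(G)=2, level(G)>=1
  process B: level=1
    B->D: in-degree(D)=0, level(D)=2, enqueue
    B->F: in-degree(F)=1, level(F)>=2
    B->G: in-degree(G)=1, level(G)>=2
  process D: level=2
    D->G: in-degree(G)=0, level(G)=3, enqueue
  process G: level=3
    G->F: in-degree(F)=0, level(F)=4, enqueue
  process F: level=4
All levels: A:0, B:1, C:0, D:2, E:0, F:4, G:3
max level = 4

Answer: 4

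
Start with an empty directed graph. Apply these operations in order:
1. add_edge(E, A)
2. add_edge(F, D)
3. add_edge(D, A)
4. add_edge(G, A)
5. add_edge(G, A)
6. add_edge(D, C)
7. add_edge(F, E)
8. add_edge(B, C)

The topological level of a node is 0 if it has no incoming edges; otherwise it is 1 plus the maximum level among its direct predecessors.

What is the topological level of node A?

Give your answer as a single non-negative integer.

Op 1: add_edge(E, A). Edges now: 1
Op 2: add_edge(F, D). Edges now: 2
Op 3: add_edge(D, A). Edges now: 3
Op 4: add_edge(G, A). Edges now: 4
Op 5: add_edge(G, A) (duplicate, no change). Edges now: 4
Op 6: add_edge(D, C). Edges now: 5
Op 7: add_edge(F, E). Edges now: 6
Op 8: add_edge(B, C). Edges now: 7
Compute levels (Kahn BFS):
  sources (in-degree 0): B, F, G
  process B: level=0
    B->C: in-degree(C)=1, level(C)>=1
  process F: level=0
    F->D: in-degree(D)=0, level(D)=1, enqueue
    F->E: in-degree(E)=0, level(E)=1, enqueue
  process G: level=0
    G->A: in-degree(A)=2, level(A)>=1
  process D: level=1
    D->A: in-degree(A)=1, level(A)>=2
    D->C: in-degree(C)=0, level(C)=2, enqueue
  process E: level=1
    E->A: in-degree(A)=0, level(A)=2, enqueue
  process C: level=2
  process A: level=2
All levels: A:2, B:0, C:2, D:1, E:1, F:0, G:0
level(A) = 2

Answer: 2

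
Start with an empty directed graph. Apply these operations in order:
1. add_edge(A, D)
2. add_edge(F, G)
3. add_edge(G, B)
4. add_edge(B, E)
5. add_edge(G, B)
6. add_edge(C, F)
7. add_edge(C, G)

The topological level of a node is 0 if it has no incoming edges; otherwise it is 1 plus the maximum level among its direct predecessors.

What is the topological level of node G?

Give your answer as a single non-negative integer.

Op 1: add_edge(A, D). Edges now: 1
Op 2: add_edge(F, G). Edges now: 2
Op 3: add_edge(G, B). Edges now: 3
Op 4: add_edge(B, E). Edges now: 4
Op 5: add_edge(G, B) (duplicate, no change). Edges now: 4
Op 6: add_edge(C, F). Edges now: 5
Op 7: add_edge(C, G). Edges now: 6
Compute levels (Kahn BFS):
  sources (in-degree 0): A, C
  process A: level=0
    A->D: in-degree(D)=0, level(D)=1, enqueue
  process C: level=0
    C->F: in-degree(F)=0, level(F)=1, enqueue
    C->G: in-degree(G)=1, level(G)>=1
  process D: level=1
  process F: level=1
    F->G: in-degree(G)=0, level(G)=2, enqueue
  process G: level=2
    G->B: in-degree(B)=0, level(B)=3, enqueue
  process B: level=3
    B->E: in-degree(E)=0, level(E)=4, enqueue
  process E: level=4
All levels: A:0, B:3, C:0, D:1, E:4, F:1, G:2
level(G) = 2

Answer: 2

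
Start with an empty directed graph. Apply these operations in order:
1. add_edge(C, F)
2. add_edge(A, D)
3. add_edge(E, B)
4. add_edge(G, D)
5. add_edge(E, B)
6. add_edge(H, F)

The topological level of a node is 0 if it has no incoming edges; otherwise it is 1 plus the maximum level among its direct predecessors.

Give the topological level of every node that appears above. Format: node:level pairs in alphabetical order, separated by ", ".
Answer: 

Answer: A:0, B:1, C:0, D:1, E:0, F:1, G:0, H:0

Derivation:
Op 1: add_edge(C, F). Edges now: 1
Op 2: add_edge(A, D). Edges now: 2
Op 3: add_edge(E, B). Edges now: 3
Op 4: add_edge(G, D). Edges now: 4
Op 5: add_edge(E, B) (duplicate, no change). Edges now: 4
Op 6: add_edge(H, F). Edges now: 5
Compute levels (Kahn BFS):
  sources (in-degree 0): A, C, E, G, H
  process A: level=0
    A->D: in-degree(D)=1, level(D)>=1
  process C: level=0
    C->F: in-degree(F)=1, level(F)>=1
  process E: level=0
    E->B: in-degree(B)=0, level(B)=1, enqueue
  process G: level=0
    G->D: in-degree(D)=0, level(D)=1, enqueue
  process H: level=0
    H->F: in-degree(F)=0, level(F)=1, enqueue
  process B: level=1
  process D: level=1
  process F: level=1
All levels: A:0, B:1, C:0, D:1, E:0, F:1, G:0, H:0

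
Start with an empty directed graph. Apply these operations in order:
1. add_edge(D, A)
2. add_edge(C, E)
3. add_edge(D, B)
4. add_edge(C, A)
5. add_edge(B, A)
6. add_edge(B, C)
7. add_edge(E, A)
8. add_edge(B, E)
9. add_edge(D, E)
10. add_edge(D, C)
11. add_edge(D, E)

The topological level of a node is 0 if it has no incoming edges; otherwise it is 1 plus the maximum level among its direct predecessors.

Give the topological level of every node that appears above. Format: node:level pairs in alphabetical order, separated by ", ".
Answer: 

Answer: A:4, B:1, C:2, D:0, E:3

Derivation:
Op 1: add_edge(D, A). Edges now: 1
Op 2: add_edge(C, E). Edges now: 2
Op 3: add_edge(D, B). Edges now: 3
Op 4: add_edge(C, A). Edges now: 4
Op 5: add_edge(B, A). Edges now: 5
Op 6: add_edge(B, C). Edges now: 6
Op 7: add_edge(E, A). Edges now: 7
Op 8: add_edge(B, E). Edges now: 8
Op 9: add_edge(D, E). Edges now: 9
Op 10: add_edge(D, C). Edges now: 10
Op 11: add_edge(D, E) (duplicate, no change). Edges now: 10
Compute levels (Kahn BFS):
  sources (in-degree 0): D
  process D: level=0
    D->A: in-degree(A)=3, level(A)>=1
    D->B: in-degree(B)=0, level(B)=1, enqueue
    D->C: in-degree(C)=1, level(C)>=1
    D->E: in-degree(E)=2, level(E)>=1
  process B: level=1
    B->A: in-degree(A)=2, level(A)>=2
    B->C: in-degree(C)=0, level(C)=2, enqueue
    B->E: in-degree(E)=1, level(E)>=2
  process C: level=2
    C->A: in-degree(A)=1, level(A)>=3
    C->E: in-degree(E)=0, level(E)=3, enqueue
  process E: level=3
    E->A: in-degree(A)=0, level(A)=4, enqueue
  process A: level=4
All levels: A:4, B:1, C:2, D:0, E:3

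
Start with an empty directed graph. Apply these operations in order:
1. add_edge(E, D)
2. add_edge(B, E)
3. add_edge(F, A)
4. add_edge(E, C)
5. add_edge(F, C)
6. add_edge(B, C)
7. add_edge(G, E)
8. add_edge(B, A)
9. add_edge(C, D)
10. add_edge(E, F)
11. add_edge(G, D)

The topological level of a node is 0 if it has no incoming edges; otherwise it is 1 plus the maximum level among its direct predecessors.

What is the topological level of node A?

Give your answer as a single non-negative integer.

Answer: 3

Derivation:
Op 1: add_edge(E, D). Edges now: 1
Op 2: add_edge(B, E). Edges now: 2
Op 3: add_edge(F, A). Edges now: 3
Op 4: add_edge(E, C). Edges now: 4
Op 5: add_edge(F, C). Edges now: 5
Op 6: add_edge(B, C). Edges now: 6
Op 7: add_edge(G, E). Edges now: 7
Op 8: add_edge(B, A). Edges now: 8
Op 9: add_edge(C, D). Edges now: 9
Op 10: add_edge(E, F). Edges now: 10
Op 11: add_edge(G, D). Edges now: 11
Compute levels (Kahn BFS):
  sources (in-degree 0): B, G
  process B: level=0
    B->A: in-degree(A)=1, level(A)>=1
    B->C: in-degree(C)=2, level(C)>=1
    B->E: in-degree(E)=1, level(E)>=1
  process G: level=0
    G->D: in-degree(D)=2, level(D)>=1
    G->E: in-degree(E)=0, level(E)=1, enqueue
  process E: level=1
    E->C: in-degree(C)=1, level(C)>=2
    E->D: in-degree(D)=1, level(D)>=2
    E->F: in-degree(F)=0, level(F)=2, enqueue
  process F: level=2
    F->A: in-degree(A)=0, level(A)=3, enqueue
    F->C: in-degree(C)=0, level(C)=3, enqueue
  process A: level=3
  process C: level=3
    C->D: in-degree(D)=0, level(D)=4, enqueue
  process D: level=4
All levels: A:3, B:0, C:3, D:4, E:1, F:2, G:0
level(A) = 3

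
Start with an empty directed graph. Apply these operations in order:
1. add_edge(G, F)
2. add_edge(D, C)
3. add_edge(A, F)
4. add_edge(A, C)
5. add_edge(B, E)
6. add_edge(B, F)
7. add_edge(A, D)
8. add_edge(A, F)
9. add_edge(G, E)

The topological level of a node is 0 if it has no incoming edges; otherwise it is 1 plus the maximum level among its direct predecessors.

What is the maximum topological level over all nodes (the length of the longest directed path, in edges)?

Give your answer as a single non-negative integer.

Answer: 2

Derivation:
Op 1: add_edge(G, F). Edges now: 1
Op 2: add_edge(D, C). Edges now: 2
Op 3: add_edge(A, F). Edges now: 3
Op 4: add_edge(A, C). Edges now: 4
Op 5: add_edge(B, E). Edges now: 5
Op 6: add_edge(B, F). Edges now: 6
Op 7: add_edge(A, D). Edges now: 7
Op 8: add_edge(A, F) (duplicate, no change). Edges now: 7
Op 9: add_edge(G, E). Edges now: 8
Compute levels (Kahn BFS):
  sources (in-degree 0): A, B, G
  process A: level=0
    A->C: in-degree(C)=1, level(C)>=1
    A->D: in-degree(D)=0, level(D)=1, enqueue
    A->F: in-degree(F)=2, level(F)>=1
  process B: level=0
    B->E: in-degree(E)=1, level(E)>=1
    B->F: in-degree(F)=1, level(F)>=1
  process G: level=0
    G->E: in-degree(E)=0, level(E)=1, enqueue
    G->F: in-degree(F)=0, level(F)=1, enqueue
  process D: level=1
    D->C: in-degree(C)=0, level(C)=2, enqueue
  process E: level=1
  process F: level=1
  process C: level=2
All levels: A:0, B:0, C:2, D:1, E:1, F:1, G:0
max level = 2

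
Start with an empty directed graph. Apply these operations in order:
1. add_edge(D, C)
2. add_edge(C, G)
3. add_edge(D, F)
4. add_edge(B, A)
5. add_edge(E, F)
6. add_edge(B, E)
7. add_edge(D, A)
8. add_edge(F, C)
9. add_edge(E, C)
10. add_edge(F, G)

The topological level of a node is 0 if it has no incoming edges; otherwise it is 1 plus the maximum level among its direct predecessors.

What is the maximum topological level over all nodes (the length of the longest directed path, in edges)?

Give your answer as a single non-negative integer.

Op 1: add_edge(D, C). Edges now: 1
Op 2: add_edge(C, G). Edges now: 2
Op 3: add_edge(D, F). Edges now: 3
Op 4: add_edge(B, A). Edges now: 4
Op 5: add_edge(E, F). Edges now: 5
Op 6: add_edge(B, E). Edges now: 6
Op 7: add_edge(D, A). Edges now: 7
Op 8: add_edge(F, C). Edges now: 8
Op 9: add_edge(E, C). Edges now: 9
Op 10: add_edge(F, G). Edges now: 10
Compute levels (Kahn BFS):
  sources (in-degree 0): B, D
  process B: level=0
    B->A: in-degree(A)=1, level(A)>=1
    B->E: in-degree(E)=0, level(E)=1, enqueue
  process D: level=0
    D->A: in-degree(A)=0, level(A)=1, enqueue
    D->C: in-degree(C)=2, level(C)>=1
    D->F: in-degree(F)=1, level(F)>=1
  process E: level=1
    E->C: in-degree(C)=1, level(C)>=2
    E->F: in-degree(F)=0, level(F)=2, enqueue
  process A: level=1
  process F: level=2
    F->C: in-degree(C)=0, level(C)=3, enqueue
    F->G: in-degree(G)=1, level(G)>=3
  process C: level=3
    C->G: in-degree(G)=0, level(G)=4, enqueue
  process G: level=4
All levels: A:1, B:0, C:3, D:0, E:1, F:2, G:4
max level = 4

Answer: 4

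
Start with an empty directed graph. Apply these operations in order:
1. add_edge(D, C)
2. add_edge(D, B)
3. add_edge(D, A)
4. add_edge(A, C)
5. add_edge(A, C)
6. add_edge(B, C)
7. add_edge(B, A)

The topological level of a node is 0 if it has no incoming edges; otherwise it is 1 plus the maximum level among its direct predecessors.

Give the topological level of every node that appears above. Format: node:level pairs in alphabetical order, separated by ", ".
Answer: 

Answer: A:2, B:1, C:3, D:0

Derivation:
Op 1: add_edge(D, C). Edges now: 1
Op 2: add_edge(D, B). Edges now: 2
Op 3: add_edge(D, A). Edges now: 3
Op 4: add_edge(A, C). Edges now: 4
Op 5: add_edge(A, C) (duplicate, no change). Edges now: 4
Op 6: add_edge(B, C). Edges now: 5
Op 7: add_edge(B, A). Edges now: 6
Compute levels (Kahn BFS):
  sources (in-degree 0): D
  process D: level=0
    D->A: in-degree(A)=1, level(A)>=1
    D->B: in-degree(B)=0, level(B)=1, enqueue
    D->C: in-degree(C)=2, level(C)>=1
  process B: level=1
    B->A: in-degree(A)=0, level(A)=2, enqueue
    B->C: in-degree(C)=1, level(C)>=2
  process A: level=2
    A->C: in-degree(C)=0, level(C)=3, enqueue
  process C: level=3
All levels: A:2, B:1, C:3, D:0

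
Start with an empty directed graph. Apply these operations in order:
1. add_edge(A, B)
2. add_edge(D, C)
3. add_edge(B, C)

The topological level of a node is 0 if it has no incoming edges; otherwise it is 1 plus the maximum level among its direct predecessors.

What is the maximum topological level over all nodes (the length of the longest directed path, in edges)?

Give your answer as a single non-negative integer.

Op 1: add_edge(A, B). Edges now: 1
Op 2: add_edge(D, C). Edges now: 2
Op 3: add_edge(B, C). Edges now: 3
Compute levels (Kahn BFS):
  sources (in-degree 0): A, D
  process A: level=0
    A->B: in-degree(B)=0, level(B)=1, enqueue
  process D: level=0
    D->C: in-degree(C)=1, level(C)>=1
  process B: level=1
    B->C: in-degree(C)=0, level(C)=2, enqueue
  process C: level=2
All levels: A:0, B:1, C:2, D:0
max level = 2

Answer: 2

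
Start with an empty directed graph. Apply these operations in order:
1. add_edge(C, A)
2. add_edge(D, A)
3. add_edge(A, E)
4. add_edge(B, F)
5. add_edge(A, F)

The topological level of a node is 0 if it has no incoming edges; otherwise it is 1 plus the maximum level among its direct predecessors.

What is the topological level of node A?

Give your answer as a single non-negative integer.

Op 1: add_edge(C, A). Edges now: 1
Op 2: add_edge(D, A). Edges now: 2
Op 3: add_edge(A, E). Edges now: 3
Op 4: add_edge(B, F). Edges now: 4
Op 5: add_edge(A, F). Edges now: 5
Compute levels (Kahn BFS):
  sources (in-degree 0): B, C, D
  process B: level=0
    B->F: in-degree(F)=1, level(F)>=1
  process C: level=0
    C->A: in-degree(A)=1, level(A)>=1
  process D: level=0
    D->A: in-degree(A)=0, level(A)=1, enqueue
  process A: level=1
    A->E: in-degree(E)=0, level(E)=2, enqueue
    A->F: in-degree(F)=0, level(F)=2, enqueue
  process E: level=2
  process F: level=2
All levels: A:1, B:0, C:0, D:0, E:2, F:2
level(A) = 1

Answer: 1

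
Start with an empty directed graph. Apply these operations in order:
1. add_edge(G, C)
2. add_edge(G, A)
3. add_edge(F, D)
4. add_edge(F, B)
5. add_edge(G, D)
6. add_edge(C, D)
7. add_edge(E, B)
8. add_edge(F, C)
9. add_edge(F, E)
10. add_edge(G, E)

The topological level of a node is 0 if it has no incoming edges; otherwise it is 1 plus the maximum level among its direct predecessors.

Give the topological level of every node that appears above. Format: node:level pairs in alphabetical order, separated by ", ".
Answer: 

Op 1: add_edge(G, C). Edges now: 1
Op 2: add_edge(G, A). Edges now: 2
Op 3: add_edge(F, D). Edges now: 3
Op 4: add_edge(F, B). Edges now: 4
Op 5: add_edge(G, D). Edges now: 5
Op 6: add_edge(C, D). Edges now: 6
Op 7: add_edge(E, B). Edges now: 7
Op 8: add_edge(F, C). Edges now: 8
Op 9: add_edge(F, E). Edges now: 9
Op 10: add_edge(G, E). Edges now: 10
Compute levels (Kahn BFS):
  sources (in-degree 0): F, G
  process F: level=0
    F->B: in-degree(B)=1, level(B)>=1
    F->C: in-degree(C)=1, level(C)>=1
    F->D: in-degree(D)=2, level(D)>=1
    F->E: in-degree(E)=1, level(E)>=1
  process G: level=0
    G->A: in-degree(A)=0, level(A)=1, enqueue
    G->C: in-degree(C)=0, level(C)=1, enqueue
    G->D: in-degree(D)=1, level(D)>=1
    G->E: in-degree(E)=0, level(E)=1, enqueue
  process A: level=1
  process C: level=1
    C->D: in-degree(D)=0, level(D)=2, enqueue
  process E: level=1
    E->B: in-degree(B)=0, level(B)=2, enqueue
  process D: level=2
  process B: level=2
All levels: A:1, B:2, C:1, D:2, E:1, F:0, G:0

Answer: A:1, B:2, C:1, D:2, E:1, F:0, G:0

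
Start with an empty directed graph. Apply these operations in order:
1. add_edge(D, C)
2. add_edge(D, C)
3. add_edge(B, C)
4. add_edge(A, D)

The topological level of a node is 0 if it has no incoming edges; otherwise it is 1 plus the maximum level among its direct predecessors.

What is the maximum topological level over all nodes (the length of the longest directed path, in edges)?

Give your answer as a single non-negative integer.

Op 1: add_edge(D, C). Edges now: 1
Op 2: add_edge(D, C) (duplicate, no change). Edges now: 1
Op 3: add_edge(B, C). Edges now: 2
Op 4: add_edge(A, D). Edges now: 3
Compute levels (Kahn BFS):
  sources (in-degree 0): A, B
  process A: level=0
    A->D: in-degree(D)=0, level(D)=1, enqueue
  process B: level=0
    B->C: in-degree(C)=1, level(C)>=1
  process D: level=1
    D->C: in-degree(C)=0, level(C)=2, enqueue
  process C: level=2
All levels: A:0, B:0, C:2, D:1
max level = 2

Answer: 2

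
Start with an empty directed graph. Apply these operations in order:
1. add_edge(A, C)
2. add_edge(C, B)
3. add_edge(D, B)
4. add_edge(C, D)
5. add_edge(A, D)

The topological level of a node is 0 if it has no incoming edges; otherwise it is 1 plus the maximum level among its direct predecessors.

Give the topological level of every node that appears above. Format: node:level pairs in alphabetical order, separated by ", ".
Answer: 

Answer: A:0, B:3, C:1, D:2

Derivation:
Op 1: add_edge(A, C). Edges now: 1
Op 2: add_edge(C, B). Edges now: 2
Op 3: add_edge(D, B). Edges now: 3
Op 4: add_edge(C, D). Edges now: 4
Op 5: add_edge(A, D). Edges now: 5
Compute levels (Kahn BFS):
  sources (in-degree 0): A
  process A: level=0
    A->C: in-degree(C)=0, level(C)=1, enqueue
    A->D: in-degree(D)=1, level(D)>=1
  process C: level=1
    C->B: in-degree(B)=1, level(B)>=2
    C->D: in-degree(D)=0, level(D)=2, enqueue
  process D: level=2
    D->B: in-degree(B)=0, level(B)=3, enqueue
  process B: level=3
All levels: A:0, B:3, C:1, D:2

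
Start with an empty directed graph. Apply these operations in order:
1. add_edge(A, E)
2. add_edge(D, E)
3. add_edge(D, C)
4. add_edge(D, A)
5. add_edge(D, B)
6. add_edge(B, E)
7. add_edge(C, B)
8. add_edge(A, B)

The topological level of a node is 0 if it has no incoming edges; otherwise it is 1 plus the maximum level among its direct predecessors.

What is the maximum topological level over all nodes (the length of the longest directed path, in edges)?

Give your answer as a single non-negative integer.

Op 1: add_edge(A, E). Edges now: 1
Op 2: add_edge(D, E). Edges now: 2
Op 3: add_edge(D, C). Edges now: 3
Op 4: add_edge(D, A). Edges now: 4
Op 5: add_edge(D, B). Edges now: 5
Op 6: add_edge(B, E). Edges now: 6
Op 7: add_edge(C, B). Edges now: 7
Op 8: add_edge(A, B). Edges now: 8
Compute levels (Kahn BFS):
  sources (in-degree 0): D
  process D: level=0
    D->A: in-degree(A)=0, level(A)=1, enqueue
    D->B: in-degree(B)=2, level(B)>=1
    D->C: in-degree(C)=0, level(C)=1, enqueue
    D->E: in-degree(E)=2, level(E)>=1
  process A: level=1
    A->B: in-degree(B)=1, level(B)>=2
    A->E: in-degree(E)=1, level(E)>=2
  process C: level=1
    C->B: in-degree(B)=0, level(B)=2, enqueue
  process B: level=2
    B->E: in-degree(E)=0, level(E)=3, enqueue
  process E: level=3
All levels: A:1, B:2, C:1, D:0, E:3
max level = 3

Answer: 3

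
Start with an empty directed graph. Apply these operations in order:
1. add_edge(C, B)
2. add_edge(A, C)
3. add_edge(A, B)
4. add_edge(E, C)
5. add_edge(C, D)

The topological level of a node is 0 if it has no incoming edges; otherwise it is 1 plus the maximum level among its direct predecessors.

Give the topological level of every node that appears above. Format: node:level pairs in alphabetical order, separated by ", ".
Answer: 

Op 1: add_edge(C, B). Edges now: 1
Op 2: add_edge(A, C). Edges now: 2
Op 3: add_edge(A, B). Edges now: 3
Op 4: add_edge(E, C). Edges now: 4
Op 5: add_edge(C, D). Edges now: 5
Compute levels (Kahn BFS):
  sources (in-degree 0): A, E
  process A: level=0
    A->B: in-degree(B)=1, level(B)>=1
    A->C: in-degree(C)=1, level(C)>=1
  process E: level=0
    E->C: in-degree(C)=0, level(C)=1, enqueue
  process C: level=1
    C->B: in-degree(B)=0, level(B)=2, enqueue
    C->D: in-degree(D)=0, level(D)=2, enqueue
  process B: level=2
  process D: level=2
All levels: A:0, B:2, C:1, D:2, E:0

Answer: A:0, B:2, C:1, D:2, E:0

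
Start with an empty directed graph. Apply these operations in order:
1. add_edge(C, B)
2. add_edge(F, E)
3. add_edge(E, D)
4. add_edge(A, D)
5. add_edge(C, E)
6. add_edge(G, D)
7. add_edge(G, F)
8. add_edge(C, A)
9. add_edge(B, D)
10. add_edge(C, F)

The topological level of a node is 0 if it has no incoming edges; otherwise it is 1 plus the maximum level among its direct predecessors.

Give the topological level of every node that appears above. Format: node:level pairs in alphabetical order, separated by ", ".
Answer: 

Answer: A:1, B:1, C:0, D:3, E:2, F:1, G:0

Derivation:
Op 1: add_edge(C, B). Edges now: 1
Op 2: add_edge(F, E). Edges now: 2
Op 3: add_edge(E, D). Edges now: 3
Op 4: add_edge(A, D). Edges now: 4
Op 5: add_edge(C, E). Edges now: 5
Op 6: add_edge(G, D). Edges now: 6
Op 7: add_edge(G, F). Edges now: 7
Op 8: add_edge(C, A). Edges now: 8
Op 9: add_edge(B, D). Edges now: 9
Op 10: add_edge(C, F). Edges now: 10
Compute levels (Kahn BFS):
  sources (in-degree 0): C, G
  process C: level=0
    C->A: in-degree(A)=0, level(A)=1, enqueue
    C->B: in-degree(B)=0, level(B)=1, enqueue
    C->E: in-degree(E)=1, level(E)>=1
    C->F: in-degree(F)=1, level(F)>=1
  process G: level=0
    G->D: in-degree(D)=3, level(D)>=1
    G->F: in-degree(F)=0, level(F)=1, enqueue
  process A: level=1
    A->D: in-degree(D)=2, level(D)>=2
  process B: level=1
    B->D: in-degree(D)=1, level(D)>=2
  process F: level=1
    F->E: in-degree(E)=0, level(E)=2, enqueue
  process E: level=2
    E->D: in-degree(D)=0, level(D)=3, enqueue
  process D: level=3
All levels: A:1, B:1, C:0, D:3, E:2, F:1, G:0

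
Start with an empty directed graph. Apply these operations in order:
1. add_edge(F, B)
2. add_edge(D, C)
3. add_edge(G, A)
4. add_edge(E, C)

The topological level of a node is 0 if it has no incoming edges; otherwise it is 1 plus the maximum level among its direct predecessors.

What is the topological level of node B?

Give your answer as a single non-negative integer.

Op 1: add_edge(F, B). Edges now: 1
Op 2: add_edge(D, C). Edges now: 2
Op 3: add_edge(G, A). Edges now: 3
Op 4: add_edge(E, C). Edges now: 4
Compute levels (Kahn BFS):
  sources (in-degree 0): D, E, F, G
  process D: level=0
    D->C: in-degree(C)=1, level(C)>=1
  process E: level=0
    E->C: in-degree(C)=0, level(C)=1, enqueue
  process F: level=0
    F->B: in-degree(B)=0, level(B)=1, enqueue
  process G: level=0
    G->A: in-degree(A)=0, level(A)=1, enqueue
  process C: level=1
  process B: level=1
  process A: level=1
All levels: A:1, B:1, C:1, D:0, E:0, F:0, G:0
level(B) = 1

Answer: 1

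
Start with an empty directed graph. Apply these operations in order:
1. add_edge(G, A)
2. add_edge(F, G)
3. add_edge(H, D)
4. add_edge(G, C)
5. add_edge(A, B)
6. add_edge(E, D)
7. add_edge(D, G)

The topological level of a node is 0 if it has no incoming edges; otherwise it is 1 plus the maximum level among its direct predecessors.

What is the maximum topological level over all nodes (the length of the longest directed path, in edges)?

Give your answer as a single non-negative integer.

Op 1: add_edge(G, A). Edges now: 1
Op 2: add_edge(F, G). Edges now: 2
Op 3: add_edge(H, D). Edges now: 3
Op 4: add_edge(G, C). Edges now: 4
Op 5: add_edge(A, B). Edges now: 5
Op 6: add_edge(E, D). Edges now: 6
Op 7: add_edge(D, G). Edges now: 7
Compute levels (Kahn BFS):
  sources (in-degree 0): E, F, H
  process E: level=0
    E->D: in-degree(D)=1, level(D)>=1
  process F: level=0
    F->G: in-degree(G)=1, level(G)>=1
  process H: level=0
    H->D: in-degree(D)=0, level(D)=1, enqueue
  process D: level=1
    D->G: in-degree(G)=0, level(G)=2, enqueue
  process G: level=2
    G->A: in-degree(A)=0, level(A)=3, enqueue
    G->C: in-degree(C)=0, level(C)=3, enqueue
  process A: level=3
    A->B: in-degree(B)=0, level(B)=4, enqueue
  process C: level=3
  process B: level=4
All levels: A:3, B:4, C:3, D:1, E:0, F:0, G:2, H:0
max level = 4

Answer: 4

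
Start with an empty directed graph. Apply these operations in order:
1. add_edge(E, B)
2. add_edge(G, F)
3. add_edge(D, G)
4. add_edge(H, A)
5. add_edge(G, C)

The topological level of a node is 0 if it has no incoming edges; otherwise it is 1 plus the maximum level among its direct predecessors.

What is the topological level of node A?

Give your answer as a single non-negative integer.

Answer: 1

Derivation:
Op 1: add_edge(E, B). Edges now: 1
Op 2: add_edge(G, F). Edges now: 2
Op 3: add_edge(D, G). Edges now: 3
Op 4: add_edge(H, A). Edges now: 4
Op 5: add_edge(G, C). Edges now: 5
Compute levels (Kahn BFS):
  sources (in-degree 0): D, E, H
  process D: level=0
    D->G: in-degree(G)=0, level(G)=1, enqueue
  process E: level=0
    E->B: in-degree(B)=0, level(B)=1, enqueue
  process H: level=0
    H->A: in-degree(A)=0, level(A)=1, enqueue
  process G: level=1
    G->C: in-degree(C)=0, level(C)=2, enqueue
    G->F: in-degree(F)=0, level(F)=2, enqueue
  process B: level=1
  process A: level=1
  process C: level=2
  process F: level=2
All levels: A:1, B:1, C:2, D:0, E:0, F:2, G:1, H:0
level(A) = 1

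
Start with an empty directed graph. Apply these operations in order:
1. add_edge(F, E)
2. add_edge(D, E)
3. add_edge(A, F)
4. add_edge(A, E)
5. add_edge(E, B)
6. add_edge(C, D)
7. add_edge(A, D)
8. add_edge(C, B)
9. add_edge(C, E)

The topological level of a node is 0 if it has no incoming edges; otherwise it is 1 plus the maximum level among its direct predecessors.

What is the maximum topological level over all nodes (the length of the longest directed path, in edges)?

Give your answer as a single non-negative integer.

Answer: 3

Derivation:
Op 1: add_edge(F, E). Edges now: 1
Op 2: add_edge(D, E). Edges now: 2
Op 3: add_edge(A, F). Edges now: 3
Op 4: add_edge(A, E). Edges now: 4
Op 5: add_edge(E, B). Edges now: 5
Op 6: add_edge(C, D). Edges now: 6
Op 7: add_edge(A, D). Edges now: 7
Op 8: add_edge(C, B). Edges now: 8
Op 9: add_edge(C, E). Edges now: 9
Compute levels (Kahn BFS):
  sources (in-degree 0): A, C
  process A: level=0
    A->D: in-degree(D)=1, level(D)>=1
    A->E: in-degree(E)=3, level(E)>=1
    A->F: in-degree(F)=0, level(F)=1, enqueue
  process C: level=0
    C->B: in-degree(B)=1, level(B)>=1
    C->D: in-degree(D)=0, level(D)=1, enqueue
    C->E: in-degree(E)=2, level(E)>=1
  process F: level=1
    F->E: in-degree(E)=1, level(E)>=2
  process D: level=1
    D->E: in-degree(E)=0, level(E)=2, enqueue
  process E: level=2
    E->B: in-degree(B)=0, level(B)=3, enqueue
  process B: level=3
All levels: A:0, B:3, C:0, D:1, E:2, F:1
max level = 3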